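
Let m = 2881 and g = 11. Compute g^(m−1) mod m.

729

11^1 ≡ 11 (mod 2881)
11^2 ≡ 11^2 = 121 ≡ 121 (mod 2881)
11^4 ≡ 121^2 = 14641 ≡ 236 (mod 2881)
11^8 ≡ 236^2 = 55696 ≡ 957 (mod 2881)
11^16 ≡ 957^2 = 915849 ≡ 2572 (mod 2881)
11^32 ≡ 2572^2 = 6615184 ≡ 408 (mod 2881)
11^64 ≡ 408^2 = 166464 ≡ 2247 (mod 2881)
11^128 ≡ 2247^2 = 5049009 ≡ 1497 (mod 2881)
11^256 ≡ 1497^2 = 2241009 ≡ 2472 (mod 2881)
11^512 ≡ 2472^2 = 6110784 ≡ 183 (mod 2881)
11^1024 ≡ 183^2 = 33489 ≡ 1798 (mod 2881)
11^2048 ≡ 1798^2 = 3232804 ≡ 322 (mod 2881)
2880 = 2048 + 512 + 256 + 64 in binary powers of 2.
So 11^2880 ≡ 322 · 183 · 2472 · 2247 ≡ 729 (mod 2881).
Since 729 ≠ 1, base 11 is a Fermat witness: 2881 is composite.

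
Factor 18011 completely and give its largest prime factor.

83

18011 = 7 · 2573
2573 = 31 · 83
83 is prime.
So 18011 = 7 · 31 · 83; the largest prime factor is 83.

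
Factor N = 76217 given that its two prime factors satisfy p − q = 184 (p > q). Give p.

Since p = q + 184, we have 76217 = q(q + 184), so q² + 184q − 76217 = 0.
Discriminant: 184² + 4·76217 = 33856 + 304868 = 338724; √338724 = 582.
q = (−184 + 582)/2 = 199, and p = q + 184 = 383.
Check: 199 · 383 = 76217.

383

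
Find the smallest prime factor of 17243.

43

17243 is odd.
Digit sum 17, not divisible by 3.
Ends in 3: not divisible by 5.
7: 17243 = 7·2463 + 2
11: 17243 = 11·1567 + 6
13: 17243 = 13·1326 + 5
17: 17243 = 17·1014 + 5
19: 17243 = 19·907 + 10
23: 17243 = 23·749 + 16
29: 17243 = 29·594 + 17
31: 17243 = 31·556 + 7
37: 17243 = 37·466 + 1
41: 17243 = 41·420 + 23
43: 17243 = 43·401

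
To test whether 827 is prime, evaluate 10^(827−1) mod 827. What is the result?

10^1 ≡ 10 (mod 827)
10^2 ≡ 10^2 = 100 ≡ 100 (mod 827)
10^4 ≡ 100^2 = 10000 ≡ 76 (mod 827)
10^8 ≡ 76^2 = 5776 ≡ 814 (mod 827)
10^16 ≡ 814^2 = 662596 ≡ 169 (mod 827)
10^32 ≡ 169^2 = 28561 ≡ 443 (mod 827)
10^64 ≡ 443^2 = 196249 ≡ 250 (mod 827)
10^128 ≡ 250^2 = 62500 ≡ 475 (mod 827)
10^256 ≡ 475^2 = 225625 ≡ 681 (mod 827)
10^512 ≡ 681^2 = 463761 ≡ 641 (mod 827)
826 = 512 + 256 + 32 + 16 + 8 + 2 in binary powers of 2.
So 10^826 ≡ 641 · 681 · 443 · 169 · 814 · 100 ≡ 1 (mod 827).
Since the result is 1, base 10 gives no evidence that 827 is composite.

1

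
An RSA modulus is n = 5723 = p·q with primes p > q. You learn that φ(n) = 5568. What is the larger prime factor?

97

φ(n) = (p−1)(q−1) = n − (p+q) + 1, so p + q = 5723 − 5568 + 1 = 156.
p and q are the roots of t² − 156t + 5723 = 0.
Discriminant: 156² − 4·5723 = 24336 − 22892 = 1444; √1444 = 38.
q = (156 − 38)/2 = 59, p = (156 + 38)/2 = 97.
Check: 59 · 97 = 5723.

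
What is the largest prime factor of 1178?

1178 = 2 · 589
589 = 19 · 31
31 is prime.
So 1178 = 2 · 19 · 31; the largest prime factor is 31.

31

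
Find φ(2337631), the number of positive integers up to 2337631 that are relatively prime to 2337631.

2284800

Factor: 2337631 = 113 · 137 · 151.
φ(2337631) = (113−1) · (137−1) · (151−1) = 112 · 136 · 150 = 2284800.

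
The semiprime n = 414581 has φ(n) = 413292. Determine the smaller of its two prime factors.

607

φ(n) = (p−1)(q−1) = n − (p+q) + 1, so p + q = 414581 − 413292 + 1 = 1290.
p and q are the roots of t² − 1290t + 414581 = 0.
Discriminant: 1290² − 4·414581 = 1664100 − 1658324 = 5776; √5776 = 76.
q = (1290 − 76)/2 = 607, p = (1290 + 76)/2 = 683.
Check: 607 · 683 = 414581.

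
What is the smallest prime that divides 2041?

13

2041 is odd.
Digit sum 7, not divisible by 3.
Ends in 1: not divisible by 5.
7: 2041 = 7·291 + 4
11: 2041 = 11·185 + 6
13: 2041 = 13·157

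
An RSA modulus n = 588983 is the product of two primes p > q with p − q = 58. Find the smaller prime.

Since p = q + 58, we have 588983 = q(q + 58), so q² + 58q − 588983 = 0.
Discriminant: 58² + 4·588983 = 3364 + 2355932 = 2359296; √2359296 = 1536.
q = (−58 + 1536)/2 = 739, and p = q + 58 = 797.
Check: 739 · 797 = 588983.

739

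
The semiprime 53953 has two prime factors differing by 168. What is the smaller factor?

163

Since p = q + 168, we have 53953 = q(q + 168), so q² + 168q − 53953 = 0.
Discriminant: 168² + 4·53953 = 28224 + 215812 = 244036; √244036 = 494.
q = (−168 + 494)/2 = 163, and p = q + 168 = 331.
Check: 163 · 331 = 53953.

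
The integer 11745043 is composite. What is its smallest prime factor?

11745043 is odd.
Digit sum 25, not divisible by 3.
Ends in 3: not divisible by 5.
7: 11745043 = 7·1677863 + 2
11: 11745043 = 11·1067731 + 2
13: 11745043 = 13·903464 + 11
17: 11745043 = 17·690884 + 15
19: 11745043 = 19·618160 + 3
23: 11745043 = 23·510654 + 1
29: 11745043 = 29·405001 + 14
31: 11745043 = 31·378872 + 11
37: 11745043 = 37·317433 + 22
41: 11745043 = 41·286464 + 19
43: 11745043 = 43·273140 + 23
47: 11745043 = 47·249894 + 25
53: 11745043 = 53·221604 + 31
59: 11745043 = 59·199068 + 31
61: 11745043 = 61·192541 + 42
67: 11745043 = 67·175299 + 10
71: 11745043 = 71·165423 + 10
73: 11745043 = 73·160891

73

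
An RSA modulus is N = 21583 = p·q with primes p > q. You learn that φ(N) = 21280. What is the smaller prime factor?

φ(n) = (p−1)(q−1) = n − (p+q) + 1, so p + q = 21583 − 21280 + 1 = 304.
p and q are the roots of t² − 304t + 21583 = 0.
Discriminant: 304² − 4·21583 = 92416 − 86332 = 6084; √6084 = 78.
q = (304 − 78)/2 = 113, p = (304 + 78)/2 = 191.
Check: 113 · 191 = 21583.

113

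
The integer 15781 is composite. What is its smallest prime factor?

15781 is odd.
Digit sum 22, not divisible by 3.
Ends in 1: not divisible by 5.
7: 15781 = 7·2254 + 3
11: 15781 = 11·1434 + 7
13: 15781 = 13·1213 + 12
17: 15781 = 17·928 + 5
19: 15781 = 19·830 + 11
23: 15781 = 23·686 + 3
29: 15781 = 29·544 + 5
31: 15781 = 31·509 + 2
37: 15781 = 37·426 + 19
41: 15781 = 41·384 + 37
43: 15781 = 43·367

43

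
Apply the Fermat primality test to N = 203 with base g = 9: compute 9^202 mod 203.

9^1 ≡ 9 (mod 203)
9^2 ≡ 9^2 = 81 ≡ 81 (mod 203)
9^4 ≡ 81^2 = 6561 ≡ 65 (mod 203)
9^8 ≡ 65^2 = 4225 ≡ 165 (mod 203)
9^16 ≡ 165^2 = 27225 ≡ 23 (mod 203)
9^32 ≡ 23^2 = 529 ≡ 123 (mod 203)
9^64 ≡ 123^2 = 15129 ≡ 107 (mod 203)
9^128 ≡ 107^2 = 11449 ≡ 81 (mod 203)
202 = 128 + 64 + 8 + 2 in binary powers of 2.
So 9^202 ≡ 81 · 107 · 165 · 81 ≡ 16 (mod 203).
Since 16 ≠ 1, base 9 is a Fermat witness: 203 is composite.

16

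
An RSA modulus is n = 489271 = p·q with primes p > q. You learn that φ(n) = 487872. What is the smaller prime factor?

673

φ(n) = (p−1)(q−1) = n − (p+q) + 1, so p + q = 489271 − 487872 + 1 = 1400.
p and q are the roots of t² − 1400t + 489271 = 0.
Discriminant: 1400² − 4·489271 = 1960000 − 1957084 = 2916; √2916 = 54.
q = (1400 − 54)/2 = 673, p = (1400 + 54)/2 = 727.
Check: 673 · 727 = 489271.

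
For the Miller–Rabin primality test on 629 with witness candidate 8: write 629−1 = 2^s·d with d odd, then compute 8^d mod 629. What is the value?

629 − 1 = 628 = 2^2 · 157, so d = 157.
8^1 ≡ 8 (mod 629)
8^2 ≡ 8^2 = 64 ≡ 64 (mod 629)
8^4 ≡ 64^2 = 4096 ≡ 322 (mod 629)
8^8 ≡ 322^2 = 103684 ≡ 528 (mod 629)
8^16 ≡ 528^2 = 278784 ≡ 137 (mod 629)
8^32 ≡ 137^2 = 18769 ≡ 528 (mod 629)
8^64 ≡ 528^2 = 278784 ≡ 137 (mod 629)
8^128 ≡ 137^2 = 18769 ≡ 528 (mod 629)
157 = 128 + 16 + 8 + 4 + 1 in binary powers of 2.
So 8^157 ≡ 528 · 137 · 528 · 322 · 8 ≡ 230 (mod 629).
Squaring chain: 230 → 64; never reaches −1, so base 8 is a Miller–Rabin witness that 629 is composite.

230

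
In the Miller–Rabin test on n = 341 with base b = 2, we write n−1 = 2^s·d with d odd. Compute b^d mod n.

341 − 1 = 340 = 2^2 · 85, so d = 85.
2^1 ≡ 2 (mod 341)
2^2 ≡ 2^2 = 4 ≡ 4 (mod 341)
2^4 ≡ 4^2 = 16 ≡ 16 (mod 341)
2^8 ≡ 16^2 = 256 ≡ 256 (mod 341)
2^16 ≡ 256^2 = 65536 ≡ 64 (mod 341)
2^32 ≡ 64^2 = 4096 ≡ 4 (mod 341)
2^64 ≡ 4^2 = 16 ≡ 16 (mod 341)
85 = 64 + 16 + 4 + 1 in binary powers of 2.
So 2^85 ≡ 16 · 64 · 16 · 2 ≡ 32 (mod 341).
Squaring chain: 32 → 1; never reaches −1, so base 2 is a Miller–Rabin witness that 341 is composite.

32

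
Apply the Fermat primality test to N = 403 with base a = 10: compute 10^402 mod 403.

66

10^1 ≡ 10 (mod 403)
10^2 ≡ 10^2 = 100 ≡ 100 (mod 403)
10^4 ≡ 100^2 = 10000 ≡ 328 (mod 403)
10^8 ≡ 328^2 = 107584 ≡ 386 (mod 403)
10^16 ≡ 386^2 = 148996 ≡ 289 (mod 403)
10^32 ≡ 289^2 = 83521 ≡ 100 (mod 403)
10^64 ≡ 100^2 = 10000 ≡ 328 (mod 403)
10^128 ≡ 328^2 = 107584 ≡ 386 (mod 403)
10^256 ≡ 386^2 = 148996 ≡ 289 (mod 403)
402 = 256 + 128 + 16 + 2 in binary powers of 2.
So 10^402 ≡ 289 · 386 · 289 · 100 ≡ 66 (mod 403).
Since 66 ≠ 1, base 10 is a Fermat witness: 403 is composite.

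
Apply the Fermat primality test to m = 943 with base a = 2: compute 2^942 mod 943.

496

2^1 ≡ 2 (mod 943)
2^2 ≡ 2^2 = 4 ≡ 4 (mod 943)
2^4 ≡ 4^2 = 16 ≡ 16 (mod 943)
2^8 ≡ 16^2 = 256 ≡ 256 (mod 943)
2^16 ≡ 256^2 = 65536 ≡ 469 (mod 943)
2^32 ≡ 469^2 = 219961 ≡ 242 (mod 943)
2^64 ≡ 242^2 = 58564 ≡ 98 (mod 943)
2^128 ≡ 98^2 = 9604 ≡ 174 (mod 943)
2^256 ≡ 174^2 = 30276 ≡ 100 (mod 943)
2^512 ≡ 100^2 = 10000 ≡ 570 (mod 943)
942 = 512 + 256 + 128 + 32 + 8 + 4 + 2 in binary powers of 2.
So 2^942 ≡ 570 · 100 · 174 · 242 · 256 · 16 · 4 ≡ 496 (mod 943).
Since 496 ≠ 1, base 2 is a Fermat witness: 943 is composite.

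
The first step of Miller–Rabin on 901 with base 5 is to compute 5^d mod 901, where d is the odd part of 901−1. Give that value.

901 − 1 = 900 = 2^2 · 225, so d = 225.
5^1 ≡ 5 (mod 901)
5^2 ≡ 5^2 = 25 ≡ 25 (mod 901)
5^4 ≡ 25^2 = 625 ≡ 625 (mod 901)
5^8 ≡ 625^2 = 390625 ≡ 492 (mod 901)
5^16 ≡ 492^2 = 242064 ≡ 596 (mod 901)
5^32 ≡ 596^2 = 355216 ≡ 222 (mod 901)
5^64 ≡ 222^2 = 49284 ≡ 630 (mod 901)
5^128 ≡ 630^2 = 396900 ≡ 460 (mod 901)
225 = 128 + 64 + 32 + 1 in binary powers of 2.
So 5^225 ≡ 460 · 630 · 222 · 5 ≡ 277 (mod 901).
Squaring chain: 277 → 144; never reaches −1, so base 5 is a Miller–Rabin witness that 901 is composite.

277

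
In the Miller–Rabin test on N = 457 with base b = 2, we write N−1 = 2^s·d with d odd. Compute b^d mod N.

348

457 − 1 = 456 = 2^3 · 57, so d = 57.
2^1 ≡ 2 (mod 457)
2^2 ≡ 2^2 = 4 ≡ 4 (mod 457)
2^4 ≡ 4^2 = 16 ≡ 16 (mod 457)
2^8 ≡ 16^2 = 256 ≡ 256 (mod 457)
2^16 ≡ 256^2 = 65536 ≡ 185 (mod 457)
2^32 ≡ 185^2 = 34225 ≡ 407 (mod 457)
57 = 32 + 16 + 8 + 1 in binary powers of 2.
So 2^57 ≡ 407 · 185 · 256 · 2 ≡ 348 (mod 457).
Squaring chain: 348 → 456 → 1; reaches −1, so base 2 does not prove 457 composite.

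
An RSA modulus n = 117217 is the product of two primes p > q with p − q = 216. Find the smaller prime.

Since p = q + 216, we have 117217 = q(q + 216), so q² + 216q − 117217 = 0.
Discriminant: 216² + 4·117217 = 46656 + 468868 = 515524; √515524 = 718.
q = (−216 + 718)/2 = 251, and p = q + 216 = 467.
Check: 251 · 467 = 117217.

251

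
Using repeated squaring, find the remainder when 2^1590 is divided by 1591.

471

2^1 ≡ 2 (mod 1591)
2^2 ≡ 2^2 = 4 ≡ 4 (mod 1591)
2^4 ≡ 4^2 = 16 ≡ 16 (mod 1591)
2^8 ≡ 16^2 = 256 ≡ 256 (mod 1591)
2^16 ≡ 256^2 = 65536 ≡ 305 (mod 1591)
2^32 ≡ 305^2 = 93025 ≡ 747 (mod 1591)
2^64 ≡ 747^2 = 558009 ≡ 1159 (mod 1591)
2^128 ≡ 1159^2 = 1343281 ≡ 477 (mod 1591)
2^256 ≡ 477^2 = 227529 ≡ 16 (mod 1591)
2^512 ≡ 16^2 = 256 ≡ 256 (mod 1591)
2^1024 ≡ 256^2 = 65536 ≡ 305 (mod 1591)
1590 = 1024 + 512 + 32 + 16 + 4 + 2 in binary powers of 2.
So 2^1590 ≡ 305 · 256 · 747 · 305 · 16 · 4 ≡ 471 (mod 1591).
Since 471 ≠ 1, base 2 is a Fermat witness: 1591 is composite.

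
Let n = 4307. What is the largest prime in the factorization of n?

73

4307 = 59 · 73
73 is prime.
So 4307 = 59 · 73; the largest prime factor is 73.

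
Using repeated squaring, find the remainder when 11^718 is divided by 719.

1

11^1 ≡ 11 (mod 719)
11^2 ≡ 11^2 = 121 ≡ 121 (mod 719)
11^4 ≡ 121^2 = 14641 ≡ 261 (mod 719)
11^8 ≡ 261^2 = 68121 ≡ 535 (mod 719)
11^16 ≡ 535^2 = 286225 ≡ 63 (mod 719)
11^32 ≡ 63^2 = 3969 ≡ 374 (mod 719)
11^64 ≡ 374^2 = 139876 ≡ 390 (mod 719)
11^128 ≡ 390^2 = 152100 ≡ 391 (mod 719)
11^256 ≡ 391^2 = 152881 ≡ 453 (mod 719)
11^512 ≡ 453^2 = 205209 ≡ 294 (mod 719)
718 = 512 + 128 + 64 + 8 + 4 + 2 in binary powers of 2.
So 11^718 ≡ 294 · 391 · 390 · 535 · 261 · 121 ≡ 1 (mod 719).
Since the result is 1, base 11 gives no evidence that 719 is composite.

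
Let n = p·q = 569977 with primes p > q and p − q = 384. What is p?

Since p = q + 384, we have 569977 = q(q + 384), so q² + 384q − 569977 = 0.
Discriminant: 384² + 4·569977 = 147456 + 2279908 = 2427364; √2427364 = 1558.
q = (−384 + 1558)/2 = 587, and p = q + 384 = 971.
Check: 587 · 971 = 569977.

971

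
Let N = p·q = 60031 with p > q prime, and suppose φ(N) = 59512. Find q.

φ(n) = (p−1)(q−1) = n − (p+q) + 1, so p + q = 60031 − 59512 + 1 = 520.
p and q are the roots of t² − 520t + 60031 = 0.
Discriminant: 520² − 4·60031 = 270400 − 240124 = 30276; √30276 = 174.
q = (520 − 174)/2 = 173, p = (520 + 174)/2 = 347.
Check: 173 · 347 = 60031.

173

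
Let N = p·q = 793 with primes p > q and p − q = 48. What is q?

Since p = q + 48, we have 793 = q(q + 48), so q² + 48q − 793 = 0.
Discriminant: 48² + 4·793 = 2304 + 3172 = 5476; √5476 = 74.
q = (−48 + 74)/2 = 13, and p = q + 48 = 61.
Check: 13 · 61 = 793.

13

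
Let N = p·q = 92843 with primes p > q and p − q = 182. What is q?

Since p = q + 182, we have 92843 = q(q + 182), so q² + 182q − 92843 = 0.
Discriminant: 182² + 4·92843 = 33124 + 371372 = 404496; √404496 = 636.
q = (−182 + 636)/2 = 227, and p = q + 182 = 409.
Check: 227 · 409 = 92843.

227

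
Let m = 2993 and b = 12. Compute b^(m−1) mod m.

1902

12^1 ≡ 12 (mod 2993)
12^2 ≡ 12^2 = 144 ≡ 144 (mod 2993)
12^4 ≡ 144^2 = 20736 ≡ 2778 (mod 2993)
12^8 ≡ 2778^2 = 7717284 ≡ 1330 (mod 2993)
12^16 ≡ 1330^2 = 1768900 ≡ 37 (mod 2993)
12^32 ≡ 37^2 = 1369 ≡ 1369 (mod 2993)
12^64 ≡ 1369^2 = 1874161 ≡ 543 (mod 2993)
12^128 ≡ 543^2 = 294849 ≡ 1535 (mod 2993)
12^256 ≡ 1535^2 = 2356225 ≡ 734 (mod 2993)
12^512 ≡ 734^2 = 538756 ≡ 16 (mod 2993)
12^1024 ≡ 16^2 = 256 ≡ 256 (mod 2993)
12^2048 ≡ 256^2 = 65536 ≡ 2683 (mod 2993)
2992 = 2048 + 512 + 256 + 128 + 32 + 16 in binary powers of 2.
So 12^2992 ≡ 2683 · 16 · 734 · 1535 · 1369 · 37 ≡ 1902 (mod 2993).
Since 1902 ≠ 1, base 12 is a Fermat witness: 2993 is composite.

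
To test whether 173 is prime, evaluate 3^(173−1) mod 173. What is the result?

3^1 ≡ 3 (mod 173)
3^2 ≡ 3^2 = 9 ≡ 9 (mod 173)
3^4 ≡ 9^2 = 81 ≡ 81 (mod 173)
3^8 ≡ 81^2 = 6561 ≡ 160 (mod 173)
3^16 ≡ 160^2 = 25600 ≡ 169 (mod 173)
3^32 ≡ 169^2 = 28561 ≡ 16 (mod 173)
3^64 ≡ 16^2 = 256 ≡ 83 (mod 173)
3^128 ≡ 83^2 = 6889 ≡ 142 (mod 173)
172 = 128 + 32 + 8 + 4 in binary powers of 2.
So 3^172 ≡ 142 · 16 · 160 · 81 ≡ 1 (mod 173).
Since the result is 1, base 3 gives no evidence that 173 is composite.

1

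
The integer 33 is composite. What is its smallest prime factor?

3

33 is odd.
Digit sum 6, divisible by 3.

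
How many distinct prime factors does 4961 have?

4961 = 11^2 · 41
4961 = 11^2 · 41, which has 2 distinct prime factors.

2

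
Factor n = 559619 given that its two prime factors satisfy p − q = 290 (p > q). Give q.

617

Since p = q + 290, we have 559619 = q(q + 290), so q² + 290q − 559619 = 0.
Discriminant: 290² + 4·559619 = 84100 + 2238476 = 2322576; √2322576 = 1524.
q = (−290 + 1524)/2 = 617, and p = q + 290 = 907.
Check: 617 · 907 = 559619.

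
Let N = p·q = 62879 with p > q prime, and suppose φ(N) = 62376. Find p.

φ(n) = (p−1)(q−1) = n − (p+q) + 1, so p + q = 62879 − 62376 + 1 = 504.
p and q are the roots of t² − 504t + 62879 = 0.
Discriminant: 504² − 4·62879 = 254016 − 251516 = 2500; √2500 = 50.
q = (504 − 50)/2 = 227, p = (504 + 50)/2 = 277.
Check: 227 · 277 = 62879.

277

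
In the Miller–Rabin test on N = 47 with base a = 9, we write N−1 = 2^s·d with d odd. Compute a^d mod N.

47 − 1 = 46 = 2^1 · 23, so d = 23.
9^1 ≡ 9 (mod 47)
9^2 ≡ 9^2 = 81 ≡ 34 (mod 47)
9^4 ≡ 34^2 = 1156 ≡ 28 (mod 47)
9^8 ≡ 28^2 = 784 ≡ 32 (mod 47)
9^16 ≡ 32^2 = 1024 ≡ 37 (mod 47)
23 = 16 + 4 + 2 + 1 in binary powers of 2.
So 9^23 ≡ 37 · 28 · 34 · 9 ≡ 1 (mod 47).
Since 9^d ≡ 1 (mod 47), base 9 does not prove 47 composite.

1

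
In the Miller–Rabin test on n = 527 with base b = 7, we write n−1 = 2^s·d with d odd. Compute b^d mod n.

165

527 − 1 = 526 = 2^1 · 263, so d = 263.
7^1 ≡ 7 (mod 527)
7^2 ≡ 7^2 = 49 ≡ 49 (mod 527)
7^4 ≡ 49^2 = 2401 ≡ 293 (mod 527)
7^8 ≡ 293^2 = 85849 ≡ 475 (mod 527)
7^16 ≡ 475^2 = 225625 ≡ 69 (mod 527)
7^32 ≡ 69^2 = 4761 ≡ 18 (mod 527)
7^64 ≡ 18^2 = 324 ≡ 324 (mod 527)
7^128 ≡ 324^2 = 104976 ≡ 103 (mod 527)
7^256 ≡ 103^2 = 10609 ≡ 69 (mod 527)
263 = 256 + 4 + 2 + 1 in binary powers of 2.
So 7^263 ≡ 69 · 293 · 49 · 7 ≡ 165 (mod 527).
Squaring chain: 165; never reaches −1, so base 7 is a Miller–Rabin witness that 527 is composite.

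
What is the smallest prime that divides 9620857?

9620857 is odd.
Digit sum 37, not divisible by 3.
Ends in 7: not divisible by 5.
7: 9620857 = 7·1374408 + 1
11: 9620857 = 11·874623 + 4
13: 9620857 = 13·740065 + 12
17: 9620857 = 17·565932 + 13
19: 9620857 = 19·506360 + 17
23: 9620857 = 23·418298 + 3
29: 9620857 = 29·331753 + 20
31: 9620857 = 31·310350 + 7
37: 9620857 = 37·260023 + 6
41: 9620857 = 41·234655 + 2
43: 9620857 = 43·223740 + 37
47: 9620857 = 47·204699 + 4
53: 9620857 = 53·181525 + 32
59: 9620857 = 59·163065 + 22
61: 9620857 = 61·157718 + 59
67: 9620857 = 67·143594 + 59
71: 9620857 = 71·135505 + 2
73: 9620857 = 73·131792 + 41
79: 9620857 = 79·121783

79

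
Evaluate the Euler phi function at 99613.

Factor: 99613 = 23 · 61 · 71.
φ(99613) = (23−1) · (61−1) · (71−1) = 22 · 60 · 70 = 92400.

92400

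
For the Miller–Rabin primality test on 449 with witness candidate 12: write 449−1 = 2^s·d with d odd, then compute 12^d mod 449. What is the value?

449 − 1 = 448 = 2^6 · 7, so d = 7.
12^1 ≡ 12 (mod 449)
12^2 ≡ 12^2 = 144 ≡ 144 (mod 449)
12^4 ≡ 144^2 = 20736 ≡ 82 (mod 449)
7 = 4 + 2 + 1 in binary powers of 2.
So 12^7 ≡ 82 · 144 · 12 ≡ 261 (mod 449).
Squaring chain: 261 → 322 → 414 → 327 → 67 → 448; reaches −1, so base 12 does not prove 449 composite.

261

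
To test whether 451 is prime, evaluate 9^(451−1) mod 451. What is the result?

122

9^1 ≡ 9 (mod 451)
9^2 ≡ 9^2 = 81 ≡ 81 (mod 451)
9^4 ≡ 81^2 = 6561 ≡ 247 (mod 451)
9^8 ≡ 247^2 = 61009 ≡ 124 (mod 451)
9^16 ≡ 124^2 = 15376 ≡ 42 (mod 451)
9^32 ≡ 42^2 = 1764 ≡ 411 (mod 451)
9^64 ≡ 411^2 = 168921 ≡ 247 (mod 451)
9^128 ≡ 247^2 = 61009 ≡ 124 (mod 451)
9^256 ≡ 124^2 = 15376 ≡ 42 (mod 451)
450 = 256 + 128 + 64 + 2 in binary powers of 2.
So 9^450 ≡ 42 · 124 · 247 · 81 ≡ 122 (mod 451).
Since 122 ≠ 1, base 9 is a Fermat witness: 451 is composite.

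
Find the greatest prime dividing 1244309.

1244309 = 11 · 113119
113119 = 31 · 3649
3649 = 41 · 89
89 is prime.
So 1244309 = 11 · 31 · 41 · 89; the largest prime factor is 89.

89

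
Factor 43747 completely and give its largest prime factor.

97

43747 = 11 · 3977
3977 = 41 · 97
97 is prime.
So 43747 = 11 · 41 · 97; the largest prime factor is 97.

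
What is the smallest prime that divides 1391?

13

1391 is odd.
Digit sum 14, not divisible by 3.
Ends in 1: not divisible by 5.
7: 1391 = 7·198 + 5
11: 1391 = 11·126 + 5
13: 1391 = 13·107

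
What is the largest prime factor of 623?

89

623 = 7 · 89
89 is prime.
So 623 = 7 · 89; the largest prime factor is 89.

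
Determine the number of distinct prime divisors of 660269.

3

660269 = 19^2 · 1829
1829 = 31 · 59
660269 = 19^2 · 31 · 59, which has 3 distinct prime factors.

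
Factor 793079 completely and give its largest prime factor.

793079 = 7 · 113297
113297 = 19 · 5963
5963 = 67 · 89
89 is prime.
So 793079 = 7 · 19 · 67 · 89; the largest prime factor is 89.

89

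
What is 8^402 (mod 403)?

8^1 ≡ 8 (mod 403)
8^2 ≡ 8^2 = 64 ≡ 64 (mod 403)
8^4 ≡ 64^2 = 4096 ≡ 66 (mod 403)
8^8 ≡ 66^2 = 4356 ≡ 326 (mod 403)
8^16 ≡ 326^2 = 106276 ≡ 287 (mod 403)
8^32 ≡ 287^2 = 82369 ≡ 157 (mod 403)
8^64 ≡ 157^2 = 24649 ≡ 66 (mod 403)
8^128 ≡ 66^2 = 4356 ≡ 326 (mod 403)
8^256 ≡ 326^2 = 106276 ≡ 287 (mod 403)
402 = 256 + 128 + 16 + 2 in binary powers of 2.
So 8^402 ≡ 287 · 326 · 287 · 64 ≡ 64 (mod 403).
Since 64 ≠ 1, base 8 is a Fermat witness: 403 is composite.

64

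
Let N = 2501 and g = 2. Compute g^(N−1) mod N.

2^1 ≡ 2 (mod 2501)
2^2 ≡ 2^2 = 4 ≡ 4 (mod 2501)
2^4 ≡ 4^2 = 16 ≡ 16 (mod 2501)
2^8 ≡ 16^2 = 256 ≡ 256 (mod 2501)
2^16 ≡ 256^2 = 65536 ≡ 510 (mod 2501)
2^32 ≡ 510^2 = 260100 ≡ 2497 (mod 2501)
2^64 ≡ 2497^2 = 6235009 ≡ 16 (mod 2501)
2^128 ≡ 16^2 = 256 ≡ 256 (mod 2501)
2^256 ≡ 256^2 = 65536 ≡ 510 (mod 2501)
2^512 ≡ 510^2 = 260100 ≡ 2497 (mod 2501)
2^1024 ≡ 2497^2 = 6235009 ≡ 16 (mod 2501)
2^2048 ≡ 16^2 = 256 ≡ 256 (mod 2501)
2500 = 2048 + 256 + 128 + 64 + 4 in binary powers of 2.
So 2^2500 ≡ 256 · 510 · 256 · 16 · 16 ≡ 1477 (mod 2501).
Since 1477 ≠ 1, base 2 is a Fermat witness: 2501 is composite.

1477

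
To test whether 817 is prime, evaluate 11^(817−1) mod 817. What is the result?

666

11^1 ≡ 11 (mod 817)
11^2 ≡ 11^2 = 121 ≡ 121 (mod 817)
11^4 ≡ 121^2 = 14641 ≡ 752 (mod 817)
11^8 ≡ 752^2 = 565504 ≡ 140 (mod 817)
11^16 ≡ 140^2 = 19600 ≡ 809 (mod 817)
11^32 ≡ 809^2 = 654481 ≡ 64 (mod 817)
11^64 ≡ 64^2 = 4096 ≡ 11 (mod 817)
11^128 ≡ 11^2 = 121 ≡ 121 (mod 817)
11^256 ≡ 121^2 = 14641 ≡ 752 (mod 817)
11^512 ≡ 752^2 = 565504 ≡ 140 (mod 817)
816 = 512 + 256 + 32 + 16 in binary powers of 2.
So 11^816 ≡ 140 · 752 · 64 · 809 ≡ 666 (mod 817).
Since 666 ≠ 1, base 11 is a Fermat witness: 817 is composite.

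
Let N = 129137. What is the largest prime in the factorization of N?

129137 = 29 · 4453
4453 = 61 · 73
73 is prime.
So 129137 = 29 · 61 · 73; the largest prime factor is 73.

73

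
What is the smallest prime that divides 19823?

43

19823 is odd.
Digit sum 23, not divisible by 3.
Ends in 3: not divisible by 5.
7: 19823 = 7·2831 + 6
11: 19823 = 11·1802 + 1
13: 19823 = 13·1524 + 11
17: 19823 = 17·1166 + 1
19: 19823 = 19·1043 + 6
23: 19823 = 23·861 + 20
29: 19823 = 29·683 + 16
31: 19823 = 31·639 + 14
37: 19823 = 37·535 + 28
41: 19823 = 41·483 + 20
43: 19823 = 43·461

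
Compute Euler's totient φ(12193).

11968

Factor: 12193 = 89 · 137.
φ(12193) = (89−1) · (137−1) = 88 · 136 = 11968.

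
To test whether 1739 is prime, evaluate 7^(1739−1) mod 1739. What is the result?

636

7^1 ≡ 7 (mod 1739)
7^2 ≡ 7^2 = 49 ≡ 49 (mod 1739)
7^4 ≡ 49^2 = 2401 ≡ 662 (mod 1739)
7^8 ≡ 662^2 = 438244 ≡ 16 (mod 1739)
7^16 ≡ 16^2 = 256 ≡ 256 (mod 1739)
7^32 ≡ 256^2 = 65536 ≡ 1193 (mod 1739)
7^64 ≡ 1193^2 = 1423249 ≡ 747 (mod 1739)
7^128 ≡ 747^2 = 558009 ≡ 1529 (mod 1739)
7^256 ≡ 1529^2 = 2337841 ≡ 625 (mod 1739)
7^512 ≡ 625^2 = 390625 ≡ 1089 (mod 1739)
7^1024 ≡ 1089^2 = 1185921 ≡ 1662 (mod 1739)
1738 = 1024 + 512 + 128 + 64 + 8 + 2 in binary powers of 2.
So 7^1738 ≡ 1662 · 1089 · 1529 · 747 · 16 · 49 ≡ 636 (mod 1739).
Since 636 ≠ 1, base 7 is a Fermat witness: 1739 is composite.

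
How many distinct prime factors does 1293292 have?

1293292 = 2^2 · 323323
323323 = 7 · 46189
46189 = 11 · 4199
4199 = 13 · 323
323 = 17 · 19
1293292 = 2^2 · 7 · 11 · 13 · 17 · 19, which has 6 distinct prime factors.

6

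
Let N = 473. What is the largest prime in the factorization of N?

43

473 = 11 · 43
43 is prime.
So 473 = 11 · 43; the largest prime factor is 43.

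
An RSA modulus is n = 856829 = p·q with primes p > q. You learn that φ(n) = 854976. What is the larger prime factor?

φ(n) = (p−1)(q−1) = n − (p+q) + 1, so p + q = 856829 − 854976 + 1 = 1854.
p and q are the roots of t² − 1854t + 856829 = 0.
Discriminant: 1854² − 4·856829 = 3437316 − 3427316 = 10000; √10000 = 100.
q = (1854 − 100)/2 = 877, p = (1854 + 100)/2 = 977.
Check: 877 · 977 = 856829.

977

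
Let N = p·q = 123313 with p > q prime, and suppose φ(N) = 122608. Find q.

φ(n) = (p−1)(q−1) = n − (p+q) + 1, so p + q = 123313 − 122608 + 1 = 706.
p and q are the roots of t² − 706t + 123313 = 0.
Discriminant: 706² − 4·123313 = 498436 − 493252 = 5184; √5184 = 72.
q = (706 − 72)/2 = 317, p = (706 + 72)/2 = 389.
Check: 317 · 389 = 123313.

317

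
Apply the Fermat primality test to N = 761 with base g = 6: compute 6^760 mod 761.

1

6^1 ≡ 6 (mod 761)
6^2 ≡ 6^2 = 36 ≡ 36 (mod 761)
6^4 ≡ 36^2 = 1296 ≡ 535 (mod 761)
6^8 ≡ 535^2 = 286225 ≡ 89 (mod 761)
6^16 ≡ 89^2 = 7921 ≡ 311 (mod 761)
6^32 ≡ 311^2 = 96721 ≡ 74 (mod 761)
6^64 ≡ 74^2 = 5476 ≡ 149 (mod 761)
6^128 ≡ 149^2 = 22201 ≡ 132 (mod 761)
6^256 ≡ 132^2 = 17424 ≡ 682 (mod 761)
6^512 ≡ 682^2 = 465124 ≡ 153 (mod 761)
760 = 512 + 128 + 64 + 32 + 16 + 8 in binary powers of 2.
So 6^760 ≡ 153 · 132 · 149 · 74 · 311 · 89 ≡ 1 (mod 761).
Since the result is 1, base 6 gives no evidence that 761 is composite.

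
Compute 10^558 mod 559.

10^1 ≡ 10 (mod 559)
10^2 ≡ 10^2 = 100 ≡ 100 (mod 559)
10^4 ≡ 100^2 = 10000 ≡ 497 (mod 559)
10^8 ≡ 497^2 = 247009 ≡ 490 (mod 559)
10^16 ≡ 490^2 = 240100 ≡ 289 (mod 559)
10^32 ≡ 289^2 = 83521 ≡ 230 (mod 559)
10^64 ≡ 230^2 = 52900 ≡ 354 (mod 559)
10^128 ≡ 354^2 = 125316 ≡ 100 (mod 559)
10^256 ≡ 100^2 = 10000 ≡ 497 (mod 559)
10^512 ≡ 497^2 = 247009 ≡ 490 (mod 559)
558 = 512 + 32 + 8 + 4 + 2 in binary powers of 2.
So 10^558 ≡ 490 · 230 · 490 · 497 · 100 ≡ 365 (mod 559).
Since 365 ≠ 1, base 10 is a Fermat witness: 559 is composite.

365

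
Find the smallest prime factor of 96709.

96709 is odd.
Digit sum 31, not divisible by 3.
Ends in 9: not divisible by 5.
7: 96709 = 7·13815 + 4
11: 96709 = 11·8791 + 8
13: 96709 = 13·7439 + 2
17: 96709 = 17·5688 + 13
19: 96709 = 19·5089 + 18
23: 96709 = 23·4204 + 17
29: 96709 = 29·3334 + 23
31: 96709 = 31·3119 + 20
37: 96709 = 37·2613 + 28
41: 96709 = 41·2358 + 31
43: 96709 = 43·2249 + 2
47: 96709 = 47·2057 + 30
53: 96709 = 53·1824 + 37
59: 96709 = 59·1639 + 8
61: 96709 = 61·1585 + 24
67: 96709 = 67·1443 + 28
71: 96709 = 71·1362 + 7
73: 96709 = 73·1324 + 57
79: 96709 = 79·1224 + 13
83: 96709 = 83·1165 + 14
89: 96709 = 89·1086 + 55
97: 96709 = 97·997

97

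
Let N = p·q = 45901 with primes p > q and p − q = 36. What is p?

233

Since p = q + 36, we have 45901 = q(q + 36), so q² + 36q − 45901 = 0.
Discriminant: 36² + 4·45901 = 1296 + 183604 = 184900; √184900 = 430.
q = (−36 + 430)/2 = 197, and p = q + 36 = 233.
Check: 197 · 233 = 45901.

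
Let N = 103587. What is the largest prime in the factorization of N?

103587 = 3 · 34529
34529 = 11 · 3139
3139 = 43 · 73
73 is prime.
So 103587 = 3 · 11 · 43 · 73; the largest prime factor is 73.

73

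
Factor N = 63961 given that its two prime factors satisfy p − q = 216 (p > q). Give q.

167

Since p = q + 216, we have 63961 = q(q + 216), so q² + 216q − 63961 = 0.
Discriminant: 216² + 4·63961 = 46656 + 255844 = 302500; √302500 = 550.
q = (−216 + 550)/2 = 167, and p = q + 216 = 383.
Check: 167 · 383 = 63961.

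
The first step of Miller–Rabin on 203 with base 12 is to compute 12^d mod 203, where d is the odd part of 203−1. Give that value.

157

203 − 1 = 202 = 2^1 · 101, so d = 101.
12^1 ≡ 12 (mod 203)
12^2 ≡ 12^2 = 144 ≡ 144 (mod 203)
12^4 ≡ 144^2 = 20736 ≡ 30 (mod 203)
12^8 ≡ 30^2 = 900 ≡ 88 (mod 203)
12^16 ≡ 88^2 = 7744 ≡ 30 (mod 203)
12^32 ≡ 30^2 = 900 ≡ 88 (mod 203)
12^64 ≡ 88^2 = 7744 ≡ 30 (mod 203)
101 = 64 + 32 + 4 + 1 in binary powers of 2.
So 12^101 ≡ 30 · 88 · 30 · 12 ≡ 157 (mod 203).
Squaring chain: 157; never reaches −1, so base 12 is a Miller–Rabin witness that 203 is composite.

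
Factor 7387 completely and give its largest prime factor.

89

7387 = 83 · 89
89 is prime.
So 7387 = 83 · 89; the largest prime factor is 89.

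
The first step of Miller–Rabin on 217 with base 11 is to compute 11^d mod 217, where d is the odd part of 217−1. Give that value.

15

217 − 1 = 216 = 2^3 · 27, so d = 27.
11^1 ≡ 11 (mod 217)
11^2 ≡ 11^2 = 121 ≡ 121 (mod 217)
11^4 ≡ 121^2 = 14641 ≡ 102 (mod 217)
11^8 ≡ 102^2 = 10404 ≡ 205 (mod 217)
11^16 ≡ 205^2 = 42025 ≡ 144 (mod 217)
27 = 16 + 8 + 2 + 1 in binary powers of 2.
So 11^27 ≡ 144 · 205 · 121 · 11 ≡ 15 (mod 217).
Squaring chain: 15 → 8 → 64; never reaches −1, so base 11 is a Miller–Rabin witness that 217 is composite.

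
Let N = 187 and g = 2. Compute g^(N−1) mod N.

2^1 ≡ 2 (mod 187)
2^2 ≡ 2^2 = 4 ≡ 4 (mod 187)
2^4 ≡ 4^2 = 16 ≡ 16 (mod 187)
2^8 ≡ 16^2 = 256 ≡ 69 (mod 187)
2^16 ≡ 69^2 = 4761 ≡ 86 (mod 187)
2^32 ≡ 86^2 = 7396 ≡ 103 (mod 187)
2^64 ≡ 103^2 = 10609 ≡ 137 (mod 187)
2^128 ≡ 137^2 = 18769 ≡ 69 (mod 187)
186 = 128 + 32 + 16 + 8 + 2 in binary powers of 2.
So 2^186 ≡ 69 · 103 · 86 · 69 · 4 ≡ 174 (mod 187).
Since 174 ≠ 1, base 2 is a Fermat witness: 187 is composite.

174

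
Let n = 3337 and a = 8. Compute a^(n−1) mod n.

1935

8^1 ≡ 8 (mod 3337)
8^2 ≡ 8^2 = 64 ≡ 64 (mod 3337)
8^4 ≡ 64^2 = 4096 ≡ 759 (mod 3337)
8^8 ≡ 759^2 = 576081 ≡ 2117 (mod 3337)
8^16 ≡ 2117^2 = 4481689 ≡ 98 (mod 3337)
8^32 ≡ 98^2 = 9604 ≡ 2930 (mod 3337)
8^64 ≡ 2930^2 = 8584900 ≡ 2136 (mod 3337)
8^128 ≡ 2136^2 = 4562496 ≡ 817 (mod 3337)
8^256 ≡ 817^2 = 667489 ≡ 89 (mod 3337)
8^512 ≡ 89^2 = 7921 ≡ 1247 (mod 3337)
8^1024 ≡ 1247^2 = 1555009 ≡ 3304 (mod 3337)
8^2048 ≡ 3304^2 = 10916416 ≡ 1089 (mod 3337)
3336 = 2048 + 1024 + 256 + 8 in binary powers of 2.
So 8^3336 ≡ 1089 · 3304 · 89 · 2117 ≡ 1935 (mod 3337).
Since 1935 ≠ 1, base 8 is a Fermat witness: 3337 is composite.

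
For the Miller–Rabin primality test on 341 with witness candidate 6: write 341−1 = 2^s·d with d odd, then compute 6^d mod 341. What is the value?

341 − 1 = 340 = 2^2 · 85, so d = 85.
6^1 ≡ 6 (mod 341)
6^2 ≡ 6^2 = 36 ≡ 36 (mod 341)
6^4 ≡ 36^2 = 1296 ≡ 273 (mod 341)
6^8 ≡ 273^2 = 74529 ≡ 191 (mod 341)
6^16 ≡ 191^2 = 36481 ≡ 335 (mod 341)
6^32 ≡ 335^2 = 112225 ≡ 36 (mod 341)
6^64 ≡ 36^2 = 1296 ≡ 273 (mod 341)
85 = 64 + 16 + 4 + 1 in binary powers of 2.
So 6^85 ≡ 273 · 335 · 273 · 6 ≡ 285 (mod 341).
Squaring chain: 285 → 67; never reaches −1, so base 6 is a Miller–Rabin witness that 341 is composite.

285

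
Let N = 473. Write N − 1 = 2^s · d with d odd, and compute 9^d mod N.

203

473 − 1 = 472 = 2^3 · 59, so d = 59.
9^1 ≡ 9 (mod 473)
9^2 ≡ 9^2 = 81 ≡ 81 (mod 473)
9^4 ≡ 81^2 = 6561 ≡ 412 (mod 473)
9^8 ≡ 412^2 = 169744 ≡ 410 (mod 473)
9^16 ≡ 410^2 = 168100 ≡ 185 (mod 473)
9^32 ≡ 185^2 = 34225 ≡ 169 (mod 473)
59 = 32 + 16 + 8 + 2 + 1 in binary powers of 2.
So 9^59 ≡ 169 · 185 · 410 · 81 · 9 ≡ 203 (mod 473).
Squaring chain: 203 → 58 → 53; never reaches −1, so base 9 is a Miller–Rabin witness that 473 is composite.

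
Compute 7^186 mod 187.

7^1 ≡ 7 (mod 187)
7^2 ≡ 7^2 = 49 ≡ 49 (mod 187)
7^4 ≡ 49^2 = 2401 ≡ 157 (mod 187)
7^8 ≡ 157^2 = 24649 ≡ 152 (mod 187)
7^16 ≡ 152^2 = 23104 ≡ 103 (mod 187)
7^32 ≡ 103^2 = 10609 ≡ 137 (mod 187)
7^64 ≡ 137^2 = 18769 ≡ 69 (mod 187)
7^128 ≡ 69^2 = 4761 ≡ 86 (mod 187)
186 = 128 + 32 + 16 + 8 + 2 in binary powers of 2.
So 7^186 ≡ 86 · 137 · 103 · 152 · 49 ≡ 70 (mod 187).
Since 70 ≠ 1, base 7 is a Fermat witness: 187 is composite.

70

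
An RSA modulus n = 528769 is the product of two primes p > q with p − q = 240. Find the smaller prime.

617

Since p = q + 240, we have 528769 = q(q + 240), so q² + 240q − 528769 = 0.
Discriminant: 240² + 4·528769 = 57600 + 2115076 = 2172676; √2172676 = 1474.
q = (−240 + 1474)/2 = 617, and p = q + 240 = 857.
Check: 617 · 857 = 528769.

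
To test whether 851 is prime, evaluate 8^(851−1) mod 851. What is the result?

788

8^1 ≡ 8 (mod 851)
8^2 ≡ 8^2 = 64 ≡ 64 (mod 851)
8^4 ≡ 64^2 = 4096 ≡ 692 (mod 851)
8^8 ≡ 692^2 = 478864 ≡ 602 (mod 851)
8^16 ≡ 602^2 = 362404 ≡ 729 (mod 851)
8^32 ≡ 729^2 = 531441 ≡ 417 (mod 851)
8^64 ≡ 417^2 = 173889 ≡ 285 (mod 851)
8^128 ≡ 285^2 = 81225 ≡ 380 (mod 851)
8^256 ≡ 380^2 = 144400 ≡ 581 (mod 851)
8^512 ≡ 581^2 = 337561 ≡ 565 (mod 851)
850 = 512 + 256 + 64 + 16 + 2 in binary powers of 2.
So 8^850 ≡ 565 · 581 · 285 · 729 · 64 ≡ 788 (mod 851).
Since 788 ≠ 1, base 8 is a Fermat witness: 851 is composite.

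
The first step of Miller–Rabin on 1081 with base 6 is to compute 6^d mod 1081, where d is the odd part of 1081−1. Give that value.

653

1081 − 1 = 1080 = 2^3 · 135, so d = 135.
6^1 ≡ 6 (mod 1081)
6^2 ≡ 6^2 = 36 ≡ 36 (mod 1081)
6^4 ≡ 36^2 = 1296 ≡ 215 (mod 1081)
6^8 ≡ 215^2 = 46225 ≡ 823 (mod 1081)
6^16 ≡ 823^2 = 677329 ≡ 623 (mod 1081)
6^32 ≡ 623^2 = 388129 ≡ 50 (mod 1081)
6^64 ≡ 50^2 = 2500 ≡ 338 (mod 1081)
6^128 ≡ 338^2 = 114244 ≡ 739 (mod 1081)
135 = 128 + 4 + 2 + 1 in binary powers of 2.
So 6^135 ≡ 739 · 215 · 36 · 6 ≡ 653 (mod 1081).
Squaring chain: 653 → 495 → 719; never reaches −1, so base 6 is a Miller–Rabin witness that 1081 is composite.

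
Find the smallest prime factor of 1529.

11

1529 is odd.
Digit sum 17, not divisible by 3.
Ends in 9: not divisible by 5.
7: 1529 = 7·218 + 3
11: 1529 = 11·139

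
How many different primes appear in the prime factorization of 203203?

4

203203 = 7^2 · 4147
4147 = 11 · 377
377 = 13 · 29
203203 = 7^2 · 11 · 13 · 29, which has 4 distinct prime factors.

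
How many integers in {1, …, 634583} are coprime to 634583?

Factor: 634583 = 61 · 101 · 103.
φ(634583) = (61−1) · (101−1) · (103−1) = 60 · 100 · 102 = 612000.

612000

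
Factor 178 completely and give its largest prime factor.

178 = 2 · 89
89 is prime.
So 178 = 2 · 89; the largest prime factor is 89.

89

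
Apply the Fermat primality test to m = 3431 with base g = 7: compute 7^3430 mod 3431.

7^1 ≡ 7 (mod 3431)
7^2 ≡ 7^2 = 49 ≡ 49 (mod 3431)
7^4 ≡ 49^2 = 2401 ≡ 2401 (mod 3431)
7^8 ≡ 2401^2 = 5764801 ≡ 721 (mod 3431)
7^16 ≡ 721^2 = 519841 ≡ 1760 (mod 3431)
7^32 ≡ 1760^2 = 3097600 ≡ 2838 (mod 3431)
7^64 ≡ 2838^2 = 8054244 ≡ 1687 (mod 3431)
7^128 ≡ 1687^2 = 2845969 ≡ 1670 (mod 3431)
7^256 ≡ 1670^2 = 2788900 ≡ 2928 (mod 3431)
7^512 ≡ 2928^2 = 8573184 ≡ 2546 (mod 3431)
7^1024 ≡ 2546^2 = 6482116 ≡ 957 (mod 3431)
7^2048 ≡ 957^2 = 915849 ≡ 3203 (mod 3431)
3430 = 2048 + 1024 + 256 + 64 + 32 + 4 + 2 in binary powers of 2.
So 7^3430 ≡ 3203 · 957 · 2928 · 1687 · 2838 · 2401 · 49 ≡ 3069 (mod 3431).
Since 3069 ≠ 1, base 7 is a Fermat witness: 3431 is composite.

3069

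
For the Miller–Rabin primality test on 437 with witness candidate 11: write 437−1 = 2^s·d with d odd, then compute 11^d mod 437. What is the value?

437 − 1 = 436 = 2^2 · 109, so d = 109.
11^1 ≡ 11 (mod 437)
11^2 ≡ 11^2 = 121 ≡ 121 (mod 437)
11^4 ≡ 121^2 = 14641 ≡ 220 (mod 437)
11^8 ≡ 220^2 = 48400 ≡ 330 (mod 437)
11^16 ≡ 330^2 = 108900 ≡ 87 (mod 437)
11^32 ≡ 87^2 = 7569 ≡ 140 (mod 437)
11^64 ≡ 140^2 = 19600 ≡ 372 (mod 437)
109 = 64 + 32 + 8 + 4 + 1 in binary powers of 2.
So 11^109 ≡ 372 · 140 · 330 · 220 · 11 ≡ 182 (mod 437).
Squaring chain: 182 → 349; never reaches −1, so base 11 is a Miller–Rabin witness that 437 is composite.

182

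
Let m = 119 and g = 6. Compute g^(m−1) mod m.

6^1 ≡ 6 (mod 119)
6^2 ≡ 6^2 = 36 ≡ 36 (mod 119)
6^4 ≡ 36^2 = 1296 ≡ 106 (mod 119)
6^8 ≡ 106^2 = 11236 ≡ 50 (mod 119)
6^16 ≡ 50^2 = 2500 ≡ 1 (mod 119)
6^32 ≡ 1^2 = 1 ≡ 1 (mod 119)
6^64 ≡ 1^2 = 1 ≡ 1 (mod 119)
118 = 64 + 32 + 16 + 4 + 2 in binary powers of 2.
So 6^118 ≡ 1 · 1 · 1 · 106 · 36 ≡ 8 (mod 119).
Since 8 ≠ 1, base 6 is a Fermat witness: 119 is composite.

8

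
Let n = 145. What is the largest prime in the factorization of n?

29

145 = 5 · 29
29 is prime.
So 145 = 5 · 29; the largest prime factor is 29.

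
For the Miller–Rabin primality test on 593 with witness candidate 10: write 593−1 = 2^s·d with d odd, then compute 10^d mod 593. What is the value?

499

593 − 1 = 592 = 2^4 · 37, so d = 37.
10^1 ≡ 10 (mod 593)
10^2 ≡ 10^2 = 100 ≡ 100 (mod 593)
10^4 ≡ 100^2 = 10000 ≡ 512 (mod 593)
10^8 ≡ 512^2 = 262144 ≡ 38 (mod 593)
10^16 ≡ 38^2 = 1444 ≡ 258 (mod 593)
10^32 ≡ 258^2 = 66564 ≡ 148 (mod 593)
37 = 32 + 4 + 1 in binary powers of 2.
So 10^37 ≡ 148 · 512 · 10 ≡ 499 (mod 593).
Squaring chain: 499 → 534 → 516 → 592; reaches −1, so base 10 does not prove 593 composite.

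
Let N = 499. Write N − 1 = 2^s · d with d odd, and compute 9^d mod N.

499 − 1 = 498 = 2^1 · 249, so d = 249.
9^1 ≡ 9 (mod 499)
9^2 ≡ 9^2 = 81 ≡ 81 (mod 499)
9^4 ≡ 81^2 = 6561 ≡ 74 (mod 499)
9^8 ≡ 74^2 = 5476 ≡ 486 (mod 499)
9^16 ≡ 486^2 = 236196 ≡ 169 (mod 499)
9^32 ≡ 169^2 = 28561 ≡ 118 (mod 499)
9^64 ≡ 118^2 = 13924 ≡ 451 (mod 499)
9^128 ≡ 451^2 = 203401 ≡ 308 (mod 499)
249 = 128 + 64 + 32 + 16 + 8 + 1 in binary powers of 2.
So 9^249 ≡ 308 · 451 · 118 · 169 · 486 · 9 ≡ 1 (mod 499).
Since 9^d ≡ 1 (mod 499), base 9 does not prove 499 composite.

1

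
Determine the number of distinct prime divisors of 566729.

3

566729 = 17^2 · 1961
1961 = 37 · 53
566729 = 17^2 · 37 · 53, which has 3 distinct prime factors.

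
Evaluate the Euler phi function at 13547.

Factor: 13547 = 19 · 23 · 31.
φ(13547) = (19−1) · (23−1) · (31−1) = 18 · 22 · 30 = 11880.

11880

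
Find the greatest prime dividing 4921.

4921 = 7 · 703
703 = 19 · 37
37 is prime.
So 4921 = 7 · 19 · 37; the largest prime factor is 37.

37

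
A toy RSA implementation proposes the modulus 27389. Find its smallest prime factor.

27389 is odd.
Digit sum 29, not divisible by 3.
Ends in 9: not divisible by 5.
7: 27389 = 7·3912 + 5
11: 27389 = 11·2489 + 10
13: 27389 = 13·2106 + 11
17: 27389 = 17·1611 + 2
19: 27389 = 19·1441 + 10
23: 27389 = 23·1190 + 19
29: 27389 = 29·944 + 13
31: 27389 = 31·883 + 16
37: 27389 = 37·740 + 9
41: 27389 = 41·668 + 1
43: 27389 = 43·636 + 41
47: 27389 = 47·582 + 35
53: 27389 = 53·516 + 41
59: 27389 = 59·464 + 13
61: 27389 = 61·449

61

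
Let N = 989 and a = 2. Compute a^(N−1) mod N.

213

2^1 ≡ 2 (mod 989)
2^2 ≡ 2^2 = 4 ≡ 4 (mod 989)
2^4 ≡ 4^2 = 16 ≡ 16 (mod 989)
2^8 ≡ 16^2 = 256 ≡ 256 (mod 989)
2^16 ≡ 256^2 = 65536 ≡ 262 (mod 989)
2^32 ≡ 262^2 = 68644 ≡ 403 (mod 989)
2^64 ≡ 403^2 = 162409 ≡ 213 (mod 989)
2^128 ≡ 213^2 = 45369 ≡ 864 (mod 989)
2^256 ≡ 864^2 = 746496 ≡ 790 (mod 989)
2^512 ≡ 790^2 = 624100 ≡ 41 (mod 989)
988 = 512 + 256 + 128 + 64 + 16 + 8 + 4 in binary powers of 2.
So 2^988 ≡ 41 · 790 · 864 · 213 · 262 · 256 · 16 ≡ 213 (mod 989).
Since 213 ≠ 1, base 2 is a Fermat witness: 989 is composite.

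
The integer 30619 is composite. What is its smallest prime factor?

67

30619 is odd.
Digit sum 19, not divisible by 3.
Ends in 9: not divisible by 5.
7: 30619 = 7·4374 + 1
11: 30619 = 11·2783 + 6
13: 30619 = 13·2355 + 4
17: 30619 = 17·1801 + 2
19: 30619 = 19·1611 + 10
23: 30619 = 23·1331 + 6
29: 30619 = 29·1055 + 24
31: 30619 = 31·987 + 22
37: 30619 = 37·827 + 20
41: 30619 = 41·746 + 33
43: 30619 = 43·712 + 3
47: 30619 = 47·651 + 22
53: 30619 = 53·577 + 38
59: 30619 = 59·518 + 57
61: 30619 = 61·501 + 58
67: 30619 = 67·457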